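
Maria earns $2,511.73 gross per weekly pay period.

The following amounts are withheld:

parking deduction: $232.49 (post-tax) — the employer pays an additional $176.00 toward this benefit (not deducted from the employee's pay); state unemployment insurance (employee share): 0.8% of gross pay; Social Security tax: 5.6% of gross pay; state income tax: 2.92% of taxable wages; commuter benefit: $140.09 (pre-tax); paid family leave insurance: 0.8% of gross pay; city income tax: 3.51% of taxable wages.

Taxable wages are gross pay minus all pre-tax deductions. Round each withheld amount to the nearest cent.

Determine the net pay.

$1,805.82

Commuter benefit: $140.09
Taxable wages = $2,511.73 − $140.09 = $2,371.64
State income tax: $2,371.64 × 0.0292 = $69.25
City income tax: $2,371.64 × 0.0351 = $83.24
State unemployment insurance (employee share): $2,511.73 × 0.008 = $20.09
Paid family leave insurance: $2,511.73 × 0.008 = $20.09
Social Security tax: $2,511.73 × 0.056 = $140.66
Parking deduction: $232.49
(Employer's $176.00 toward parking deduction is not withheld from the employee.)
Total deductions = $140.09 + $69.25 + $83.24 + $20.09 + $20.09 + $140.66 + $232.49 = $705.91
Net pay = $2,511.73 − $705.91 = $1,805.82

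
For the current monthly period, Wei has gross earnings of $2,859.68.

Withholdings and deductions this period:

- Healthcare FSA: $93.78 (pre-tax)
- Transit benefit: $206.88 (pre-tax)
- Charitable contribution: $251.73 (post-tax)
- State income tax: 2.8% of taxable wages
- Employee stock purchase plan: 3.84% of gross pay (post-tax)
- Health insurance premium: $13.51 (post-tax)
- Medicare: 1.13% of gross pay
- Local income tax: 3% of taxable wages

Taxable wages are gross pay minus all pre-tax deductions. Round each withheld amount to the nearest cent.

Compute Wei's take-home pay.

$2,003.24

Healthcare FSA: $93.78
Transit benefit: $206.88
Pre-tax total = $93.78 + $206.88 = $300.66
Taxable wages = $2,859.68 − $300.66 = $2,559.02
Local income tax: $2,559.02 × 0.03 = $76.77
State income tax: $2,559.02 × 0.028 = $71.65
Medicare: $2,859.68 × 0.0113 = $32.31
Charitable contribution: $251.73
Employee stock purchase plan: $2,859.68 × 0.0384 = $109.81
Health insurance premium: $13.51
Total deductions = $93.78 + $206.88 + $76.77 + $71.65 + $32.31 + $251.73 + $109.81 + $13.51 = $856.44
Net pay = $2,859.68 − $856.44 = $2,003.24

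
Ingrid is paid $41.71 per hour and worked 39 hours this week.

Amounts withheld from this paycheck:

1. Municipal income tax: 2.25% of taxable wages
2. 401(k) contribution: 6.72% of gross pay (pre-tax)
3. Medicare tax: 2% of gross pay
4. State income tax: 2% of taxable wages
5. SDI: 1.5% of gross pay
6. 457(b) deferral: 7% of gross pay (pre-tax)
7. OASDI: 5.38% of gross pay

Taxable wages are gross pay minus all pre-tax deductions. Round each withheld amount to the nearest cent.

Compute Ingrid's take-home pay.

Gross pay: 39 × $41.71 = $1626.69
401(k) contribution: $1626.69 × 0.0672 = $109.31
457(b) deferral: $1626.69 × 0.07 = $113.87
Pre-tax total = $109.31 + $113.87 = $223.18
Taxable wages = $1626.69 − $223.18 = $1403.51
State income tax: $1403.51 × 0.02 = $28.07
Municipal income tax: $1403.51 × 0.0225 = $31.58
Medicare tax: $1626.69 × 0.02 = $32.53
SDI: $1626.69 × 0.015 = $24.40
OASDI: $1626.69 × 0.0538 = $87.52
Total deductions = $109.31 + $113.87 + $28.07 + $31.58 + $32.53 + $24.40 + $87.52 = $427.28
Net pay = $1626.69 − $427.28 = $1199.41

$1199.41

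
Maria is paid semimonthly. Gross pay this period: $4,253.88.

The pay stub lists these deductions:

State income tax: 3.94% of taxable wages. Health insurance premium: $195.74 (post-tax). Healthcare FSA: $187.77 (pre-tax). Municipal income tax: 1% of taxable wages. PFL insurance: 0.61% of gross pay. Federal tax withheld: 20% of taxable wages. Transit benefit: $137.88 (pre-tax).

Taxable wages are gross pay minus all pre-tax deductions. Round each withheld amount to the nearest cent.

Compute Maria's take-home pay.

Transit benefit: $137.88
Healthcare FSA: $187.77
Pre-tax total = $137.88 + $187.77 = $325.65
Taxable wages = $4,253.88 − $325.65 = $3,928.23
Federal tax withheld: $3,928.23 × 0.2 = $785.65
State income tax: $3,928.23 × 0.0394 = $154.77
Municipal income tax: $3,928.23 × 0.01 = $39.28
PFL insurance: $4,253.88 × 0.0061 = $25.95
Health insurance premium: $195.74
Total deductions = $137.88 + $187.77 + $785.65 + $154.77 + $39.28 + $25.95 + $195.74 = $1,527.04
Net pay = $4,253.88 − $1,527.04 = $2,726.84

$2,726.84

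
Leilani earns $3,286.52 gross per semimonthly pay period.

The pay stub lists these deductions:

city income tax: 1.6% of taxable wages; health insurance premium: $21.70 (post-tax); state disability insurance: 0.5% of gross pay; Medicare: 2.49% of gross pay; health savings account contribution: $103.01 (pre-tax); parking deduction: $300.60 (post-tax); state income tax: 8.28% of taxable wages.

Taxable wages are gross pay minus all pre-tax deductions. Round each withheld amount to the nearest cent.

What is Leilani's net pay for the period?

$2,448.42

Health savings account contribution: $103.01
Taxable wages = $3,286.52 − $103.01 = $3,183.51
State income tax: $3,183.51 × 0.0828 = $263.59
City income tax: $3,183.51 × 0.016 = $50.94
Medicare: $3,286.52 × 0.0249 = $81.83
State disability insurance: $3,286.52 × 0.005 = $16.43
Health insurance premium: $21.70
Parking deduction: $300.60
Total deductions = $103.01 + $263.59 + $50.94 + $81.83 + $16.43 + $21.70 + $300.60 = $838.10
Net pay = $3,286.52 − $838.10 = $2,448.42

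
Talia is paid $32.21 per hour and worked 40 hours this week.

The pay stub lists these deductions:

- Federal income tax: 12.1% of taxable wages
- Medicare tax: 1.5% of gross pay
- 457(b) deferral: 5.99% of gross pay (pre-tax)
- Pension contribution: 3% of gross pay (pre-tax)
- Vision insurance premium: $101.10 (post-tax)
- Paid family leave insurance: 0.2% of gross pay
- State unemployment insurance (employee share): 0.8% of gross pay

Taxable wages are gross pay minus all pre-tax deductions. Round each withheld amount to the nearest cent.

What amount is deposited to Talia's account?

$897.37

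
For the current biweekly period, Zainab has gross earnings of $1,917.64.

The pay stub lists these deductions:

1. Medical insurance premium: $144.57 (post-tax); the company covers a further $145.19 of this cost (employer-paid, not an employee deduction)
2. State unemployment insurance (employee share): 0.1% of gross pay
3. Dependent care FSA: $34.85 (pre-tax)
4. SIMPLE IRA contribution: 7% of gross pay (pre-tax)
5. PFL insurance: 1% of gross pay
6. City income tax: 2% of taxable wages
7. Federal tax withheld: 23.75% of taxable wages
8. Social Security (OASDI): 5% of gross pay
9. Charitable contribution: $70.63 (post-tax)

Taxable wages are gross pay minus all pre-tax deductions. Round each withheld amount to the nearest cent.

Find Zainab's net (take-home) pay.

SIMPLE IRA contribution: $1,917.64 × 0.07 = $134.23
Dependent care FSA: $34.85
Pre-tax total = $134.23 + $34.85 = $169.08
Taxable wages = $1,917.64 − $169.08 = $1,748.56
City income tax: $1,748.56 × 0.02 = $34.97
Federal tax withheld: $1,748.56 × 0.2375 = $415.28
Social Security (OASDI): $1,917.64 × 0.05 = $95.88
State unemployment insurance (employee share): $1,917.64 × 0.001 = $1.92
PFL insurance: $1,917.64 × 0.01 = $19.18
Medical insurance premium: $144.57
Charitable contribution: $70.63
(Employer's $145.19 toward medical insurance premium is not withheld from the employee.)
Total deductions = $134.23 + $34.85 + $34.97 + $415.28 + $95.88 + $1.92 + $19.18 + $144.57 + $70.63 = $951.51
Net pay = $1,917.64 − $951.51 = $966.13

$966.13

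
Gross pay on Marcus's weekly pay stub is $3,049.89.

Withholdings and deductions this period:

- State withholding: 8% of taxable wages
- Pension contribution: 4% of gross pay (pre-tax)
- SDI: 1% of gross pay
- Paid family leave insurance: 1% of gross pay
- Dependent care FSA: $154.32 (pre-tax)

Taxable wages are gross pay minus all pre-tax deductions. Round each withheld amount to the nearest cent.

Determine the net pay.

Dependent care FSA: $154.32
Pension contribution: $3,049.89 × 0.04 = $122.00
Pre-tax total = $154.32 + $122.00 = $276.32
Taxable wages = $3,049.89 − $276.32 = $2,773.57
State withholding: $2,773.57 × 0.08 = $221.89
SDI: $3,049.89 × 0.01 = $30.50
Paid family leave insurance: $3,049.89 × 0.01 = $30.50
Total deductions = $154.32 + $122.00 + $221.89 + $30.50 + $30.50 = $559.21
Net pay = $3,049.89 − $559.21 = $2,490.68

$2,490.68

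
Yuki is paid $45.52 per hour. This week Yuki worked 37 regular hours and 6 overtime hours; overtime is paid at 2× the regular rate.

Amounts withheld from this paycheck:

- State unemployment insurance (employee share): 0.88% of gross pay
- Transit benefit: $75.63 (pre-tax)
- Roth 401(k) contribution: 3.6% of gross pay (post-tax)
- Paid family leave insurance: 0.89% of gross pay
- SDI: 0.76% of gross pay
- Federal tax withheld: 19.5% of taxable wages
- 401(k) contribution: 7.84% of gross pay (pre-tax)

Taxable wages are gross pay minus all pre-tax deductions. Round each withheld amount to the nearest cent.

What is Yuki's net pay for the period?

$1,457.15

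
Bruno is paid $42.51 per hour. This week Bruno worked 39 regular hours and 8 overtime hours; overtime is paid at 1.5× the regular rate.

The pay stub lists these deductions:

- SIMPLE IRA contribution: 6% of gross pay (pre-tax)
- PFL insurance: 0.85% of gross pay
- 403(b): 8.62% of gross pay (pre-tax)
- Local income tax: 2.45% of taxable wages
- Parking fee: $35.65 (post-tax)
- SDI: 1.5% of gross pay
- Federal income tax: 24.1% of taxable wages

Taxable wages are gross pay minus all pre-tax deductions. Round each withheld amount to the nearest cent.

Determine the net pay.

$1,273.00

Regular pay: 39 × $42.51 = $1,657.89
Overtime pay: 8 × $42.51 × 1.5 = $510.12
Gross pay = $1,657.89 + $510.12 = $2,168.01
SIMPLE IRA contribution: $2,168.01 × 0.06 = $130.08
403(b): $2,168.01 × 0.0862 = $186.88
Pre-tax total = $130.08 + $186.88 = $316.96
Taxable wages = $2,168.01 − $316.96 = $1,851.05
Federal income tax: $1,851.05 × 0.241 = $446.10
Local income tax: $1,851.05 × 0.0245 = $45.35
PFL insurance: $2,168.01 × 0.0085 = $18.43
SDI: $2,168.01 × 0.015 = $32.52
Parking fee: $35.65
Total deductions = $130.08 + $186.88 + $446.10 + $45.35 + $18.43 + $32.52 + $35.65 = $895.01
Net pay = $2,168.01 − $895.01 = $1,273.00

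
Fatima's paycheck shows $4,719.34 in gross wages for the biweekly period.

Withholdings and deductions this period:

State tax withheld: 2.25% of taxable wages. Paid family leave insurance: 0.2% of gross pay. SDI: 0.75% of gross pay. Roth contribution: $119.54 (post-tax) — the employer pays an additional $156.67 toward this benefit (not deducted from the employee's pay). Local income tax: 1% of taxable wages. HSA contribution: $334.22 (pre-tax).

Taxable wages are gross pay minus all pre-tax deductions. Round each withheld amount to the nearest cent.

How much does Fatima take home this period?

$4,078.22

HSA contribution: $334.22
Taxable wages = $4,719.34 − $334.22 = $4,385.12
State tax withheld: $4,385.12 × 0.0225 = $98.67
Local income tax: $4,385.12 × 0.01 = $43.85
SDI: $4,719.34 × 0.0075 = $35.40
Paid family leave insurance: $4,719.34 × 0.002 = $9.44
Roth contribution: $119.54
(Employer's $156.67 toward Roth contribution is not withheld from the employee.)
Total deductions = $334.22 + $98.67 + $43.85 + $35.40 + $9.44 + $119.54 = $641.12
Net pay = $4,719.34 − $641.12 = $4,078.22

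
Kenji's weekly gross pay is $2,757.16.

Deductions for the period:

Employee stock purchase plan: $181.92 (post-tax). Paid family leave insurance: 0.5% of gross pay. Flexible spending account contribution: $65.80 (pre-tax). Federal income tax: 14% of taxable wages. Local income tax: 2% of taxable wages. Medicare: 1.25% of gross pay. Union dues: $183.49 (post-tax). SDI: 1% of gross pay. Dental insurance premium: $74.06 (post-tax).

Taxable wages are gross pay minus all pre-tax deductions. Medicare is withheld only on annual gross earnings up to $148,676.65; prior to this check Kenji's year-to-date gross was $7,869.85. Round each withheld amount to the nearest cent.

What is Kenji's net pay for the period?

$1,745.45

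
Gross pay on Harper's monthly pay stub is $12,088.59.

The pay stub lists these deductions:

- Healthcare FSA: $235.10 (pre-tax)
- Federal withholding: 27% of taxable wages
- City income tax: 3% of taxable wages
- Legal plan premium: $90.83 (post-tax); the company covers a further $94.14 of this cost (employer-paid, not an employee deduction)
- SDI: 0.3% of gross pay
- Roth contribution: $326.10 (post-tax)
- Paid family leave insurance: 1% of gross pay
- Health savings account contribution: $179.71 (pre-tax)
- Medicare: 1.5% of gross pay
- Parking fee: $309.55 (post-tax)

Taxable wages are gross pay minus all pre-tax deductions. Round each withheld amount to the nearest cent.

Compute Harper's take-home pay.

$7,106.68

Healthcare FSA: $235.10
Health savings account contribution: $179.71
Pre-tax total = $235.10 + $179.71 = $414.81
Taxable wages = $12,088.59 − $414.81 = $11,673.78
Federal withholding: $11,673.78 × 0.27 = $3,151.92
City income tax: $11,673.78 × 0.03 = $350.21
Paid family leave insurance: $12,088.59 × 0.01 = $120.89
SDI: $12,088.59 × 0.003 = $36.27
Medicare: $12,088.59 × 0.015 = $181.33
Parking fee: $309.55
Legal plan premium: $90.83
Roth contribution: $326.10
(Employer's $94.14 toward legal plan premium is not withheld from the employee.)
Total deductions = $235.10 + $179.71 + $3,151.92 + $350.21 + $120.89 + $36.27 + $181.33 + $309.55 + $90.83 + $326.10 = $4,981.91
Net pay = $12,088.59 − $4,981.91 = $7,106.68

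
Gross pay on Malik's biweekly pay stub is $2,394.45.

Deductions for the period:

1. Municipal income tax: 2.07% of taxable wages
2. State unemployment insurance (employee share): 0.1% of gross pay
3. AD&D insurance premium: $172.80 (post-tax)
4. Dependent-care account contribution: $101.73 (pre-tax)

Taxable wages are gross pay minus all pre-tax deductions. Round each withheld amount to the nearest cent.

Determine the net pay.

$2,070.07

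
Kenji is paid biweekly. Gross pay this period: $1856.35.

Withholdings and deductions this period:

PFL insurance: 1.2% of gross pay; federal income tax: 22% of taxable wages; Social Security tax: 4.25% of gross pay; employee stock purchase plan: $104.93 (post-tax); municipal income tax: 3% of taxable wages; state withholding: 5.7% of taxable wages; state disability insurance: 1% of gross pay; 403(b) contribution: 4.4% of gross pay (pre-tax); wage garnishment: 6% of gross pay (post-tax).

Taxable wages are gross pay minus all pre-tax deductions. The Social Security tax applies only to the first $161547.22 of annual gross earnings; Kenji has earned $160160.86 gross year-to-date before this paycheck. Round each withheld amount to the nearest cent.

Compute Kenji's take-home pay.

$913.77

403(b) contribution: $1856.35 × 0.044 = $81.68
Taxable wages = $1856.35 − $81.68 = $1774.67
Municipal income tax: $1774.67 × 0.03 = $53.24
State withholding: $1774.67 × 0.057 = $101.16
Federal income tax: $1774.67 × 0.22 = $390.43
PFL insurance: $1856.35 × 0.012 = $22.28
Social Security tax: only $161547.22 − $160160.86 = $1386.36 of this check is subject → $1386.36 × 0.0425 = $58.92
State disability insurance: $1856.35 × 0.01 = $18.56
Wage garnishment: $1856.35 × 0.06 = $111.38
Employee stock purchase plan: $104.93
Total deductions = $81.68 + $53.24 + $101.16 + $390.43 + $22.28 + $58.92 + $18.56 + $111.38 + $104.93 = $942.58
Net pay = $1856.35 − $942.58 = $913.77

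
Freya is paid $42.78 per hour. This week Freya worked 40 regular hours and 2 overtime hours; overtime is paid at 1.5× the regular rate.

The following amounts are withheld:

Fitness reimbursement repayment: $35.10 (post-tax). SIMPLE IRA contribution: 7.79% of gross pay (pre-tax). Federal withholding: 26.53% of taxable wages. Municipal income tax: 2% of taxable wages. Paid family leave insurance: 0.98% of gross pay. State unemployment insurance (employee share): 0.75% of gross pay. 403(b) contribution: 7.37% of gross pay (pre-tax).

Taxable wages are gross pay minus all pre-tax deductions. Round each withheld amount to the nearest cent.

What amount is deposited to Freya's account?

$1048.48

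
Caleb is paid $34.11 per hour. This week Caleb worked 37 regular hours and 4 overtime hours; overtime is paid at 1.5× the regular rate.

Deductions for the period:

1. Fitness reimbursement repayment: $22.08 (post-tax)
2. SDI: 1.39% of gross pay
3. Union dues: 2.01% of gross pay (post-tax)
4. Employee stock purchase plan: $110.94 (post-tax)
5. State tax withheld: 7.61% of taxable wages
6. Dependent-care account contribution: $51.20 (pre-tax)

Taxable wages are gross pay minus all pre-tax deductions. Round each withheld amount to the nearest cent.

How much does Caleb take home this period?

$1,124.92

Regular pay: 37 × $34.11 = $1,262.07
Overtime pay: 4 × $34.11 × 1.5 = $204.66
Gross pay = $1,262.07 + $204.66 = $1,466.73
Dependent-care account contribution: $51.20
Taxable wages = $1,466.73 − $51.20 = $1,415.53
State tax withheld: $1,415.53 × 0.0761 = $107.72
SDI: $1,466.73 × 0.0139 = $20.39
Employee stock purchase plan: $110.94
Fitness reimbursement repayment: $22.08
Union dues: $1,466.73 × 0.0201 = $29.48
Total deductions = $51.20 + $107.72 + $20.39 + $110.94 + $22.08 + $29.48 = $341.81
Net pay = $1,466.73 − $341.81 = $1,124.92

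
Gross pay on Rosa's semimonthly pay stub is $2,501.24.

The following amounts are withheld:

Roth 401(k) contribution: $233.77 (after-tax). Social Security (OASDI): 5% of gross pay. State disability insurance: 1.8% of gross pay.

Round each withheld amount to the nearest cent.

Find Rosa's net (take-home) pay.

$2,097.39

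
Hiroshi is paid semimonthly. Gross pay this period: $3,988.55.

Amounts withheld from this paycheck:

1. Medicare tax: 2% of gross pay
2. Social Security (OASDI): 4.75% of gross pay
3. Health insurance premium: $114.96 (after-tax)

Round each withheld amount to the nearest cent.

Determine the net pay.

Medicare tax: $3,988.55 × 0.02 = $79.77
Social Security (OASDI): $3,988.55 × 0.0475 = $189.46
Health insurance premium: $114.96
Total deductions = $79.77 + $189.46 + $114.96 = $384.19
Net pay = $3,988.55 − $384.19 = $3,604.36

$3,604.36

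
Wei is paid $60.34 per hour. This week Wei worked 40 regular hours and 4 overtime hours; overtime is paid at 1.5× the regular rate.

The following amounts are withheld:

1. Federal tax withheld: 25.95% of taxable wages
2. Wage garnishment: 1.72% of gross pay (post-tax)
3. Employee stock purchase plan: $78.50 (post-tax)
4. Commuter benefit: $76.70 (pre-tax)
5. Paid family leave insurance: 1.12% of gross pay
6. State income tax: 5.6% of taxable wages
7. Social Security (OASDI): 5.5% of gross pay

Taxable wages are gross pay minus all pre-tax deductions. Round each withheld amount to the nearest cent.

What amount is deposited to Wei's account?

Regular pay: 40 × $60.34 = $2413.60
Overtime pay: 4 × $60.34 × 1.5 = $362.04
Gross pay = $2413.60 + $362.04 = $2775.64
Commuter benefit: $76.70
Taxable wages = $2775.64 − $76.70 = $2698.94
State income tax: $2698.94 × 0.056 = $151.14
Federal tax withheld: $2698.94 × 0.2595 = $700.37
Social Security (OASDI): $2775.64 × 0.055 = $152.66
Paid family leave insurance: $2775.64 × 0.0112 = $31.09
Employee stock purchase plan: $78.50
Wage garnishment: $2775.64 × 0.0172 = $47.74
Total deductions = $76.70 + $151.14 + $700.37 + $152.66 + $31.09 + $78.50 + $47.74 = $1238.20
Net pay = $2775.64 − $1238.20 = $1537.44

$1537.44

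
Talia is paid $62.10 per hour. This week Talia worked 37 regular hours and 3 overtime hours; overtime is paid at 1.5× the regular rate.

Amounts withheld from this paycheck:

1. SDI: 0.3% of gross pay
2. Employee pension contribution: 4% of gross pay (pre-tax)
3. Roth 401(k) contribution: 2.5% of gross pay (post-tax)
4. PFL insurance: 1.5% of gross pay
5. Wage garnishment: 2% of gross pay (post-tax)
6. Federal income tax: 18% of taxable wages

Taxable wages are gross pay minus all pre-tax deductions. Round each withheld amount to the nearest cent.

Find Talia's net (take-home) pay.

$1,866.37

Regular pay: 37 × $62.10 = $2,297.70
Overtime pay: 3 × $62.10 × 1.5 = $279.45
Gross pay = $2,297.70 + $279.45 = $2,577.15
Employee pension contribution: $2,577.15 × 0.04 = $103.09
Taxable wages = $2,577.15 − $103.09 = $2,474.06
Federal income tax: $2,474.06 × 0.18 = $445.33
PFL insurance: $2,577.15 × 0.015 = $38.66
SDI: $2,577.15 × 0.003 = $7.73
Wage garnishment: $2,577.15 × 0.02 = $51.54
Roth 401(k) contribution: $2,577.15 × 0.025 = $64.43
Total deductions = $103.09 + $445.33 + $38.66 + $7.73 + $51.54 + $64.43 = $710.78
Net pay = $2,577.15 − $710.78 = $1,866.37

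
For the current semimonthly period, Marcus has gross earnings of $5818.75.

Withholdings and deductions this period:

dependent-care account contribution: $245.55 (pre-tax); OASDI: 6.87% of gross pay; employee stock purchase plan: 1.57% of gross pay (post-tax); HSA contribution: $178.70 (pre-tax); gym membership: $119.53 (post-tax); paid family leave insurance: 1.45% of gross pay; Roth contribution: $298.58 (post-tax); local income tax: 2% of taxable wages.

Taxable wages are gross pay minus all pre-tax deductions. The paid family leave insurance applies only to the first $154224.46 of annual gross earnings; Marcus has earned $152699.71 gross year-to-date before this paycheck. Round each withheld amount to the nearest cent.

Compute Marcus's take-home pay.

Dependent-care account contribution: $245.55
HSA contribution: $178.70
Pre-tax total = $245.55 + $178.70 = $424.25
Taxable wages = $5818.75 − $424.25 = $5394.50
Local income tax: $5394.50 × 0.02 = $107.89
Paid family leave insurance: only $154224.46 − $152699.71 = $1524.75 of this check is subject → $1524.75 × 0.0145 = $22.11
OASDI: $5818.75 × 0.0687 = $399.75
Employee stock purchase plan: $5818.75 × 0.0157 = $91.35
Gym membership: $119.53
Roth contribution: $298.58
Total deductions = $245.55 + $178.70 + $107.89 + $22.11 + $399.75 + $91.35 + $119.53 + $298.58 = $1463.46
Net pay = $5818.75 − $1463.46 = $4355.29

$4355.29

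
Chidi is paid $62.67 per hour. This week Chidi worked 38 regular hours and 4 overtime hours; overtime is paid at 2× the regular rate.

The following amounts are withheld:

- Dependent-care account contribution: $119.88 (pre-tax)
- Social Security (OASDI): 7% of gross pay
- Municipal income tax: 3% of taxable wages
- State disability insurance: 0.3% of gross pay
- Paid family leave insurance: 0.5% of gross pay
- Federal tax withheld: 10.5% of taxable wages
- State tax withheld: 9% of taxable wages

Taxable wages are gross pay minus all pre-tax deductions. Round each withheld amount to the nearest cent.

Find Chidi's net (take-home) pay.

Regular pay: 38 × $62.67 = $2,381.46
Overtime pay: 4 × $62.67 × 2 = $501.36
Gross pay = $2,381.46 + $501.36 = $2,882.82
Dependent-care account contribution: $119.88
Taxable wages = $2,882.82 − $119.88 = $2,762.94
Federal tax withheld: $2,762.94 × 0.105 = $290.11
Municipal income tax: $2,762.94 × 0.03 = $82.89
State tax withheld: $2,762.94 × 0.09 = $248.66
Paid family leave insurance: $2,882.82 × 0.005 = $14.41
State disability insurance: $2,882.82 × 0.003 = $8.65
Social Security (OASDI): $2,882.82 × 0.07 = $201.80
Total deductions = $119.88 + $290.11 + $82.89 + $248.66 + $14.41 + $8.65 + $201.80 = $966.40
Net pay = $2,882.82 − $966.40 = $1,916.42

$1,916.42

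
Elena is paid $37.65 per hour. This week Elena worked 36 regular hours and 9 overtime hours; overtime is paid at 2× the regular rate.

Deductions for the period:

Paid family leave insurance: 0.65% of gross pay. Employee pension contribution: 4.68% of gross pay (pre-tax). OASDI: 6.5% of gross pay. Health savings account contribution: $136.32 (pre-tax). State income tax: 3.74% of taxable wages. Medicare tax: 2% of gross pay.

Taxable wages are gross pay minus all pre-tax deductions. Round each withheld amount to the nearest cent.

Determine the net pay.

$1,548.22

Regular pay: 36 × $37.65 = $1,355.40
Overtime pay: 9 × $37.65 × 2 = $677.70
Gross pay = $1,355.40 + $677.70 = $2,033.10
Employee pension contribution: $2,033.10 × 0.0468 = $95.15
Health savings account contribution: $136.32
Pre-tax total = $95.15 + $136.32 = $231.47
Taxable wages = $2,033.10 − $231.47 = $1,801.63
State income tax: $1,801.63 × 0.0374 = $67.38
Paid family leave insurance: $2,033.10 × 0.0065 = $13.22
Medicare tax: $2,033.10 × 0.02 = $40.66
OASDI: $2,033.10 × 0.065 = $132.15
Total deductions = $95.15 + $136.32 + $67.38 + $13.22 + $40.66 + $132.15 = $484.88
Net pay = $2,033.10 − $484.88 = $1,548.22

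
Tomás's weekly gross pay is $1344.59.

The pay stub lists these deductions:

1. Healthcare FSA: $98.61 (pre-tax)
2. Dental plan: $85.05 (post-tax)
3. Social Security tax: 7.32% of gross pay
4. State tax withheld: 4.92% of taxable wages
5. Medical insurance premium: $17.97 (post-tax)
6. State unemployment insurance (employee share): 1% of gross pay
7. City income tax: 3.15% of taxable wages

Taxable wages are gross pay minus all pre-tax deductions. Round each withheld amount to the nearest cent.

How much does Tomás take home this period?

Healthcare FSA: $98.61
Taxable wages = $1344.59 − $98.61 = $1245.98
State tax withheld: $1245.98 × 0.0492 = $61.30
City income tax: $1245.98 × 0.0315 = $39.25
Social Security tax: $1344.59 × 0.0732 = $98.42
State unemployment insurance (employee share): $1344.59 × 0.01 = $13.45
Dental plan: $85.05
Medical insurance premium: $17.97
Total deductions = $98.61 + $61.30 + $39.25 + $98.42 + $13.45 + $85.05 + $17.97 = $414.05
Net pay = $1344.59 − $414.05 = $930.54

$930.54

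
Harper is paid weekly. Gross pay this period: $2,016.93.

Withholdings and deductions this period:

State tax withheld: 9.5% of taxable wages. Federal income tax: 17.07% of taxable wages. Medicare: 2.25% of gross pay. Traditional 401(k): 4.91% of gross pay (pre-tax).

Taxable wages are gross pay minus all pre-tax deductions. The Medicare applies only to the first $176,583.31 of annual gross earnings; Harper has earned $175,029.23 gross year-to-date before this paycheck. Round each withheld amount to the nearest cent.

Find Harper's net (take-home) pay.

$1,373.34

Traditional 401(k): $2,016.93 × 0.0491 = $99.03
Taxable wages = $2,016.93 − $99.03 = $1,917.90
Federal income tax: $1,917.90 × 0.1707 = $327.39
State tax withheld: $1,917.90 × 0.095 = $182.20
Medicare: only $176,583.31 − $175,029.23 = $1,554.08 of this check is subject → $1,554.08 × 0.0225 = $34.97
Total deductions = $99.03 + $327.39 + $182.20 + $34.97 = $643.59
Net pay = $2,016.93 − $643.59 = $1,373.34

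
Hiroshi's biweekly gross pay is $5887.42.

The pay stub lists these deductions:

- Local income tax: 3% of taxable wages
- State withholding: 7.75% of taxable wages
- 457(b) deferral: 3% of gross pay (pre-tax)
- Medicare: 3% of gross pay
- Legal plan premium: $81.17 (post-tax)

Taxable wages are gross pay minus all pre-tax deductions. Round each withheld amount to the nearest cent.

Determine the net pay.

$4839.10

457(b) deferral: $5887.42 × 0.03 = $176.62
Taxable wages = $5887.42 − $176.62 = $5710.80
State withholding: $5710.80 × 0.0775 = $442.59
Local income tax: $5710.80 × 0.03 = $171.32
Medicare: $5887.42 × 0.03 = $176.62
Legal plan premium: $81.17
Total deductions = $176.62 + $442.59 + $171.32 + $176.62 + $81.17 = $1048.32
Net pay = $5887.42 − $1048.32 = $4839.10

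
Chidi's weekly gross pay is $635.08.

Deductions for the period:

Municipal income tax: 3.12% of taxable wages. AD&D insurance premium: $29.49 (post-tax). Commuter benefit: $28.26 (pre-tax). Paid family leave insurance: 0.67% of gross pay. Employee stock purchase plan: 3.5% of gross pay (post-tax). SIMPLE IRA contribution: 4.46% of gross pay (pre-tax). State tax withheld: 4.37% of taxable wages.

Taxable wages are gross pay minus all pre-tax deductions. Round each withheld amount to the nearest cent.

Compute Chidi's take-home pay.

$479.19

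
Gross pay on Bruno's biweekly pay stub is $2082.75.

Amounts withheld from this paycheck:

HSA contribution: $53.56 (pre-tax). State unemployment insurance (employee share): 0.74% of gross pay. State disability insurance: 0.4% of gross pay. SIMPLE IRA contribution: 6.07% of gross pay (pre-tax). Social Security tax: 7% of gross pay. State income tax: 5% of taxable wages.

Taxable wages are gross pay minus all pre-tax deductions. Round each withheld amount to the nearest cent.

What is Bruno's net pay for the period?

SIMPLE IRA contribution: $2082.75 × 0.0607 = $126.42
HSA contribution: $53.56
Pre-tax total = $126.42 + $53.56 = $179.98
Taxable wages = $2082.75 − $179.98 = $1902.77
State income tax: $1902.77 × 0.05 = $95.14
State disability insurance: $2082.75 × 0.004 = $8.33
State unemployment insurance (employee share): $2082.75 × 0.0074 = $15.41
Social Security tax: $2082.75 × 0.07 = $145.79
Total deductions = $126.42 + $53.56 + $95.14 + $8.33 + $15.41 + $145.79 = $444.65
Net pay = $2082.75 − $444.65 = $1638.10

$1638.10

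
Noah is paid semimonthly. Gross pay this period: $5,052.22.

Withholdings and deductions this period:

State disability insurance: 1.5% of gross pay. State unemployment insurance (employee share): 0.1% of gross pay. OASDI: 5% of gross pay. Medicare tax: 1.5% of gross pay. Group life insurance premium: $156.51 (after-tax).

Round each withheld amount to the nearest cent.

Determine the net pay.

$4,486.49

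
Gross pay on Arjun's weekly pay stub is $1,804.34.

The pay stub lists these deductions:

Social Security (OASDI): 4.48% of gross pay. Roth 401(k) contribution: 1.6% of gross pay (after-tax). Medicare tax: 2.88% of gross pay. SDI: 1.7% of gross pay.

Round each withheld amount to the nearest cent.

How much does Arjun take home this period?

SDI: $1,804.34 × 0.017 = $30.67
Social Security (OASDI): $1,804.34 × 0.0448 = $80.83
Medicare tax: $1,804.34 × 0.0288 = $51.96
Roth 401(k) contribution: $1,804.34 × 0.016 = $28.87
Total deductions = $30.67 + $80.83 + $51.96 + $28.87 = $192.33
Net pay = $1,804.34 − $192.33 = $1,612.01

$1,612.01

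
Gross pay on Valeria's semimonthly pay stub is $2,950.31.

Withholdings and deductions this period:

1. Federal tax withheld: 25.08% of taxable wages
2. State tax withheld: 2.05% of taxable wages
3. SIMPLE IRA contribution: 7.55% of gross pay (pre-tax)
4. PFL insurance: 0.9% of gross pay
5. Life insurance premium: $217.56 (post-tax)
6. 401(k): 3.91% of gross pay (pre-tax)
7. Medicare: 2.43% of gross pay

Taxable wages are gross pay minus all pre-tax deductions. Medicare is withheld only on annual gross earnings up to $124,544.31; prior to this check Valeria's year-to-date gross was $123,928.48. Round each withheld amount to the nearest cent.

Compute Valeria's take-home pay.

$1,644.44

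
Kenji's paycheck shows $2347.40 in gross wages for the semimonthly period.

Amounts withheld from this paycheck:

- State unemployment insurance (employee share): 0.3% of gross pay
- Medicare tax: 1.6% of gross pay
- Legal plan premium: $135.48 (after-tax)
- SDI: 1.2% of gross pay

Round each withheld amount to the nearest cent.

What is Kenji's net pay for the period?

$2139.15

State unemployment insurance (employee share): $2347.40 × 0.003 = $7.04
Medicare tax: $2347.40 × 0.016 = $37.56
SDI: $2347.40 × 0.012 = $28.17
Legal plan premium: $135.48
Total deductions = $7.04 + $37.56 + $28.17 + $135.48 = $208.25
Net pay = $2347.40 − $208.25 = $2139.15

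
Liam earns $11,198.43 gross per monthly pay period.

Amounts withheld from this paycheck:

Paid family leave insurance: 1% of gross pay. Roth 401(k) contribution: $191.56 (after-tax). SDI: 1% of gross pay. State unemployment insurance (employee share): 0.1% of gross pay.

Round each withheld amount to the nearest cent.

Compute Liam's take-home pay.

SDI: $11,198.43 × 0.01 = $111.98
State unemployment insurance (employee share): $11,198.43 × 0.001 = $11.20
Paid family leave insurance: $11,198.43 × 0.01 = $111.98
Roth 401(k) contribution: $191.56
Total deductions = $111.98 + $11.20 + $111.98 + $191.56 = $426.72
Net pay = $11,198.43 − $426.72 = $10,771.71

$10,771.71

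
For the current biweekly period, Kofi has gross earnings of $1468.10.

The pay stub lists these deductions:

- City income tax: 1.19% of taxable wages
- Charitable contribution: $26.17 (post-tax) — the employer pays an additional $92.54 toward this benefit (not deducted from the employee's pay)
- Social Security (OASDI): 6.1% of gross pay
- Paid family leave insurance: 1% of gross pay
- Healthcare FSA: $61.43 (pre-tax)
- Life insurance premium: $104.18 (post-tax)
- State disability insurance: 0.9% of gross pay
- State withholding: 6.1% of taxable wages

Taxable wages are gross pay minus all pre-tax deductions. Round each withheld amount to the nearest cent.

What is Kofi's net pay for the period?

$1056.33

Healthcare FSA: $61.43
Taxable wages = $1468.10 − $61.43 = $1406.67
City income tax: $1406.67 × 0.0119 = $16.74
State withholding: $1406.67 × 0.061 = $85.81
State disability insurance: $1468.10 × 0.009 = $13.21
Social Security (OASDI): $1468.10 × 0.061 = $89.55
Paid family leave insurance: $1468.10 × 0.01 = $14.68
Life insurance premium: $104.18
Charitable contribution: $26.17
(Employer's $92.54 toward charitable contribution is not withheld from the employee.)
Total deductions = $61.43 + $16.74 + $85.81 + $13.21 + $89.55 + $14.68 + $104.18 + $26.17 = $411.77
Net pay = $1468.10 − $411.77 = $1056.33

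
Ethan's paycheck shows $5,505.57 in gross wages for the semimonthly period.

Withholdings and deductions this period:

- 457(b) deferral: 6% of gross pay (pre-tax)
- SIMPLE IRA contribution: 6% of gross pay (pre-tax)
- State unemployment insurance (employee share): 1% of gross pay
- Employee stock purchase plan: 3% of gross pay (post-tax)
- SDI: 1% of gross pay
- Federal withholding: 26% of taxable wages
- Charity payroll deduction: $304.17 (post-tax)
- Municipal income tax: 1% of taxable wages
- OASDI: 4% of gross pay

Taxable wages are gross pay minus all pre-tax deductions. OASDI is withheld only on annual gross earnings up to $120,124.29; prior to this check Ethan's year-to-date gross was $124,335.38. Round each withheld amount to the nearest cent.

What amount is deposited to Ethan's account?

SIMPLE IRA contribution: $5,505.57 × 0.06 = $330.33
457(b) deferral: $5,505.57 × 0.06 = $330.33
Pre-tax total = $330.33 + $330.33 = $660.66
Taxable wages = $5,505.57 − $660.66 = $4,844.91
Federal withholding: $4,844.91 × 0.26 = $1,259.68
Municipal income tax: $4,844.91 × 0.01 = $48.45
OASDI: annual cap $120,124.29 already reached (YTD $124,335.38), so $0.00
SDI: $5,505.57 × 0.01 = $55.06
State unemployment insurance (employee share): $5,505.57 × 0.01 = $55.06
Charity payroll deduction: $304.17
Employee stock purchase plan: $5,505.57 × 0.03 = $165.17
Total deductions = $330.33 + $330.33 + $1,259.68 + $48.45 + $0.00 + $55.06 + $55.06 + $304.17 + $165.17 = $2,548.25
Net pay = $5,505.57 − $2,548.25 = $2,957.32

$2,957.32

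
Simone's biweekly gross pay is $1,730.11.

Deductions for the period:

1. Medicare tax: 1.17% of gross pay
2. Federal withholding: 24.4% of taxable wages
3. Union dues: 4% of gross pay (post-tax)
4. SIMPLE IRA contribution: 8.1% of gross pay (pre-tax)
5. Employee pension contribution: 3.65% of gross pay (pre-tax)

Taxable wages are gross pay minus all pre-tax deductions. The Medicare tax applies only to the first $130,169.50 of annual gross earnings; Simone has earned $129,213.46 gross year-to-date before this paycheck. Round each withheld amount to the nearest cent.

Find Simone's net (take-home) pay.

SIMPLE IRA contribution: $1,730.11 × 0.081 = $140.14
Employee pension contribution: $1,730.11 × 0.0365 = $63.15
Pre-tax total = $140.14 + $63.15 = $203.29
Taxable wages = $1,730.11 − $203.29 = $1,526.82
Federal withholding: $1,526.82 × 0.244 = $372.54
Medicare tax: only $130,169.50 − $129,213.46 = $956.04 of this check is subject → $956.04 × 0.0117 = $11.19
Union dues: $1,730.11 × 0.04 = $69.20
Total deductions = $140.14 + $63.15 + $372.54 + $11.19 + $69.20 = $656.22
Net pay = $1,730.11 − $656.22 = $1,073.89

$1,073.89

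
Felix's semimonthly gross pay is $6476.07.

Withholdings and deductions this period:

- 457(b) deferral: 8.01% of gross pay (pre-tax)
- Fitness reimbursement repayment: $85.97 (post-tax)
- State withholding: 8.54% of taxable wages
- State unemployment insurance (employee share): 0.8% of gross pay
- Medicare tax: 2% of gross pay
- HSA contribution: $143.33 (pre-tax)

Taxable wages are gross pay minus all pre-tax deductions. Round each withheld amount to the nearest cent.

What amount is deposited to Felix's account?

$5050.19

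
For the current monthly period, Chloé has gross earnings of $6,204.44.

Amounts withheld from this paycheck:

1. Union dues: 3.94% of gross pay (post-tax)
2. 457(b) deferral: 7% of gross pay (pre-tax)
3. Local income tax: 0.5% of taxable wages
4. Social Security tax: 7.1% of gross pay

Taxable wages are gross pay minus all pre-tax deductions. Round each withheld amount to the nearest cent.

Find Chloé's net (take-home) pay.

$5,056.31

457(b) deferral: $6,204.44 × 0.07 = $434.31
Taxable wages = $6,204.44 − $434.31 = $5,770.13
Local income tax: $5,770.13 × 0.005 = $28.85
Social Security tax: $6,204.44 × 0.071 = $440.52
Union dues: $6,204.44 × 0.0394 = $244.45
Total deductions = $434.31 + $28.85 + $440.52 + $244.45 = $1,148.13
Net pay = $6,204.44 − $1,148.13 = $5,056.31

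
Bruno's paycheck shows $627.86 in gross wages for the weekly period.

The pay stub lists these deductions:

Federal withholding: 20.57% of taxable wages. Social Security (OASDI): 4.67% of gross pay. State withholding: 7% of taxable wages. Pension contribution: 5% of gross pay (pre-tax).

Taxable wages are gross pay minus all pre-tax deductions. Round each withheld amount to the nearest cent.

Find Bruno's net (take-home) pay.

Pension contribution: $627.86 × 0.05 = $31.39
Taxable wages = $627.86 − $31.39 = $596.47
Federal withholding: $596.47 × 0.2057 = $122.69
State withholding: $596.47 × 0.07 = $41.75
Social Security (OASDI): $627.86 × 0.0467 = $29.32
Total deductions = $31.39 + $122.69 + $41.75 + $29.32 = $225.15
Net pay = $627.86 − $225.15 = $402.71

$402.71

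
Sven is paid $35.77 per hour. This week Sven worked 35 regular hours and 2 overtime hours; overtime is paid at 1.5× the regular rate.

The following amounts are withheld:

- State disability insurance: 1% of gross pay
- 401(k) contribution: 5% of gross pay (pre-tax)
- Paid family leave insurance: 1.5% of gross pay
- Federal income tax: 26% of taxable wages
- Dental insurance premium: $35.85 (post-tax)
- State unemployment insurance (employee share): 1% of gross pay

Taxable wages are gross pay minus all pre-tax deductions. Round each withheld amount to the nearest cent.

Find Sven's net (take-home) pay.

Regular pay: 35 × $35.77 = $1251.95
Overtime pay: 2 × $35.77 × 1.5 = $107.31
Gross pay = $1251.95 + $107.31 = $1359.26
401(k) contribution: $1359.26 × 0.05 = $67.96
Taxable wages = $1359.26 − $67.96 = $1291.30
Federal income tax: $1291.30 × 0.26 = $335.74
State unemployment insurance (employee share): $1359.26 × 0.01 = $13.59
State disability insurance: $1359.26 × 0.01 = $13.59
Paid family leave insurance: $1359.26 × 0.015 = $20.39
Dental insurance premium: $35.85
Total deductions = $67.96 + $335.74 + $13.59 + $13.59 + $20.39 + $35.85 = $487.12
Net pay = $1359.26 − $487.12 = $872.14

$872.14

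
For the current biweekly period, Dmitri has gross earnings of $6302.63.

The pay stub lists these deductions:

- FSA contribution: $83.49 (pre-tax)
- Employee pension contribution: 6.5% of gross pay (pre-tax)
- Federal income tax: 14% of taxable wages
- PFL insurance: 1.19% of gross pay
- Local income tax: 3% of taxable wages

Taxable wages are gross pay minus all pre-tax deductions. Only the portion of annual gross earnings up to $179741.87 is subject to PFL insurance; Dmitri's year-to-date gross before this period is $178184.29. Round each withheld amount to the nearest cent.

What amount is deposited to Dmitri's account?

FSA contribution: $83.49
Employee pension contribution: $6302.63 × 0.065 = $409.67
Pre-tax total = $83.49 + $409.67 = $493.16
Taxable wages = $6302.63 − $493.16 = $5809.47
Local income tax: $5809.47 × 0.03 = $174.28
Federal income tax: $5809.47 × 0.14 = $813.33
PFL insurance: only $179741.87 − $178184.29 = $1557.58 of this check is subject → $1557.58 × 0.0119 = $18.54
Total deductions = $83.49 + $409.67 + $174.28 + $813.33 + $18.54 = $1499.31
Net pay = $6302.63 − $1499.31 = $4803.32

$4803.32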